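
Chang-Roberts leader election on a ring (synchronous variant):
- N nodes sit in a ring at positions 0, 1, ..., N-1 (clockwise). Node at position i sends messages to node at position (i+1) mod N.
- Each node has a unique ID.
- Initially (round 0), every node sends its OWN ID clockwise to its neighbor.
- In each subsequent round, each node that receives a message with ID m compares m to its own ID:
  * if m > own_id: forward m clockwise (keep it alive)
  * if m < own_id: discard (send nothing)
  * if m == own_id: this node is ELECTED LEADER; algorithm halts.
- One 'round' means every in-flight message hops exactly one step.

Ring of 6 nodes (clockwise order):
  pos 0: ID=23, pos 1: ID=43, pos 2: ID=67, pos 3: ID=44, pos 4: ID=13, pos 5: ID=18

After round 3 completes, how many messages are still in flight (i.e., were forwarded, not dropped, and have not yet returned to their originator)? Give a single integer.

Answer: 2

Derivation:
Round 1: pos1(id43) recv 23: drop; pos2(id67) recv 43: drop; pos3(id44) recv 67: fwd; pos4(id13) recv 44: fwd; pos5(id18) recv 13: drop; pos0(id23) recv 18: drop
Round 2: pos4(id13) recv 67: fwd; pos5(id18) recv 44: fwd
Round 3: pos5(id18) recv 67: fwd; pos0(id23) recv 44: fwd
After round 3: 2 messages still in flight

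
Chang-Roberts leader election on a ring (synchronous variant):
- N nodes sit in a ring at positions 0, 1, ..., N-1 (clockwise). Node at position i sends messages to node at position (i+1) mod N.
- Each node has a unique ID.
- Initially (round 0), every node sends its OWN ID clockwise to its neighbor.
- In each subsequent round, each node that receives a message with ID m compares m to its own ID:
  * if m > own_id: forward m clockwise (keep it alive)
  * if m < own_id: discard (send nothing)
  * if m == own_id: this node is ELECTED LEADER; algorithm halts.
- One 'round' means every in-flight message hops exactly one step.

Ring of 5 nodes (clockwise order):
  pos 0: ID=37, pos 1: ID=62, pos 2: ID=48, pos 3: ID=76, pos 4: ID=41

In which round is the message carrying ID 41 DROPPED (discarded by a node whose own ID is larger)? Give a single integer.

Round 1: pos1(id62) recv 37: drop; pos2(id48) recv 62: fwd; pos3(id76) recv 48: drop; pos4(id41) recv 76: fwd; pos0(id37) recv 41: fwd
Round 2: pos3(id76) recv 62: drop; pos0(id37) recv 76: fwd; pos1(id62) recv 41: drop
Round 3: pos1(id62) recv 76: fwd
Round 4: pos2(id48) recv 76: fwd
Round 5: pos3(id76) recv 76: ELECTED
Message ID 41 originates at pos 4; dropped at pos 1 in round 2

Answer: 2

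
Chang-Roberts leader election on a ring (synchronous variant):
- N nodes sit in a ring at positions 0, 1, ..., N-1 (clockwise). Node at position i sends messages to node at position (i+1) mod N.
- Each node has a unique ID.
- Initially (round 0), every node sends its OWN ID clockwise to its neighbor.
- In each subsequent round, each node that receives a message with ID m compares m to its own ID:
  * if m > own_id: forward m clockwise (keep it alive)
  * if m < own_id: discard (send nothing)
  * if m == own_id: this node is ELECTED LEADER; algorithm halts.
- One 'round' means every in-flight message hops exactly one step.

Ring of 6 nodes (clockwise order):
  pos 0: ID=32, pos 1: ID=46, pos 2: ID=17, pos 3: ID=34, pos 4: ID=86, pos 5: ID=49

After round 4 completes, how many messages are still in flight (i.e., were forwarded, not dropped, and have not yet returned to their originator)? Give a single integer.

Round 1: pos1(id46) recv 32: drop; pos2(id17) recv 46: fwd; pos3(id34) recv 17: drop; pos4(id86) recv 34: drop; pos5(id49) recv 86: fwd; pos0(id32) recv 49: fwd
Round 2: pos3(id34) recv 46: fwd; pos0(id32) recv 86: fwd; pos1(id46) recv 49: fwd
Round 3: pos4(id86) recv 46: drop; pos1(id46) recv 86: fwd; pos2(id17) recv 49: fwd
Round 4: pos2(id17) recv 86: fwd; pos3(id34) recv 49: fwd
After round 4: 2 messages still in flight

Answer: 2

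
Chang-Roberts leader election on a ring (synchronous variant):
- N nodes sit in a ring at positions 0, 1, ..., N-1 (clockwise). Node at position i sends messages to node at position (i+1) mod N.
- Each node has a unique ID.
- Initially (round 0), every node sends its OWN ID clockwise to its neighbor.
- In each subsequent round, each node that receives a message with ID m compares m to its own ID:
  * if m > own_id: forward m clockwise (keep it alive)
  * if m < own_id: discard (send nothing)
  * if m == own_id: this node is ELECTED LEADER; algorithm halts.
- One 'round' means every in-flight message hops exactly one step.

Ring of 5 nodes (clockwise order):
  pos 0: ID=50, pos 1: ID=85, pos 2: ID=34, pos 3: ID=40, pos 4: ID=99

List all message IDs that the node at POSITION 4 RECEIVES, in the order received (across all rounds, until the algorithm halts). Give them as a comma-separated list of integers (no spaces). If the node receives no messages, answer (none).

Round 1: pos1(id85) recv 50: drop; pos2(id34) recv 85: fwd; pos3(id40) recv 34: drop; pos4(id99) recv 40: drop; pos0(id50) recv 99: fwd
Round 2: pos3(id40) recv 85: fwd; pos1(id85) recv 99: fwd
Round 3: pos4(id99) recv 85: drop; pos2(id34) recv 99: fwd
Round 4: pos3(id40) recv 99: fwd
Round 5: pos4(id99) recv 99: ELECTED

Answer: 40,85,99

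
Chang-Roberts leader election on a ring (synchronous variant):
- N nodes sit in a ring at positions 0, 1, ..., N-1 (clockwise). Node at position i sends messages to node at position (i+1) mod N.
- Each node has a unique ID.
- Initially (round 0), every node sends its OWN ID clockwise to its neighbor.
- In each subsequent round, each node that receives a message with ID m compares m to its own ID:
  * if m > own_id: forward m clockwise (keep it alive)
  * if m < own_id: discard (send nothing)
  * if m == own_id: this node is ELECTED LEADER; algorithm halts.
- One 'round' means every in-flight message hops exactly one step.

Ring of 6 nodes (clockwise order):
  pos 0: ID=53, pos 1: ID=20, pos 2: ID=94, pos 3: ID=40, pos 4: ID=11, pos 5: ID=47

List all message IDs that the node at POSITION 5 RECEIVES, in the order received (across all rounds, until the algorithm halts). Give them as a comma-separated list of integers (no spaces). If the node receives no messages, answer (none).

Answer: 11,40,94

Derivation:
Round 1: pos1(id20) recv 53: fwd; pos2(id94) recv 20: drop; pos3(id40) recv 94: fwd; pos4(id11) recv 40: fwd; pos5(id47) recv 11: drop; pos0(id53) recv 47: drop
Round 2: pos2(id94) recv 53: drop; pos4(id11) recv 94: fwd; pos5(id47) recv 40: drop
Round 3: pos5(id47) recv 94: fwd
Round 4: pos0(id53) recv 94: fwd
Round 5: pos1(id20) recv 94: fwd
Round 6: pos2(id94) recv 94: ELECTED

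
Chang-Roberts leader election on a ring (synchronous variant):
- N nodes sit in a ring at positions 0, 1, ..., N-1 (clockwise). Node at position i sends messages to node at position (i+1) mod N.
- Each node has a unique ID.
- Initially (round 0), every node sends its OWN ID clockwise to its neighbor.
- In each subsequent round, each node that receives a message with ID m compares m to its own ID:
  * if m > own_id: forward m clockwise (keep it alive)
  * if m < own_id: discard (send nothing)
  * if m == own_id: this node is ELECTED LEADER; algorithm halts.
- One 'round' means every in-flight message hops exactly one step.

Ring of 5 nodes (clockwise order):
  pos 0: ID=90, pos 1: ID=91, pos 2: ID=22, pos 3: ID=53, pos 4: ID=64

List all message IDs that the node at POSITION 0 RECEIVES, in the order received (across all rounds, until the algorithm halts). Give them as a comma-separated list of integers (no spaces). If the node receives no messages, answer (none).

Answer: 64,91

Derivation:
Round 1: pos1(id91) recv 90: drop; pos2(id22) recv 91: fwd; pos3(id53) recv 22: drop; pos4(id64) recv 53: drop; pos0(id90) recv 64: drop
Round 2: pos3(id53) recv 91: fwd
Round 3: pos4(id64) recv 91: fwd
Round 4: pos0(id90) recv 91: fwd
Round 5: pos1(id91) recv 91: ELECTED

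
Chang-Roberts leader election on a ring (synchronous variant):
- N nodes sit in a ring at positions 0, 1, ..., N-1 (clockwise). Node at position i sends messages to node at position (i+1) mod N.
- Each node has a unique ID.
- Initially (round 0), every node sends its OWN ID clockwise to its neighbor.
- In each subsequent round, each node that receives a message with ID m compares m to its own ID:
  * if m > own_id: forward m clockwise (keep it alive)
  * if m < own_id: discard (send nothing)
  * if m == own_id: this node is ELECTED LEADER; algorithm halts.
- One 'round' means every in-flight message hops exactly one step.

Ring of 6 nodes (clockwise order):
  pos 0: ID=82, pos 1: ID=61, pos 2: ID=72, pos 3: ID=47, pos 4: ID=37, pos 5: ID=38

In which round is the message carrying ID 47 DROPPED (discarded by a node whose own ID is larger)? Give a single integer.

Round 1: pos1(id61) recv 82: fwd; pos2(id72) recv 61: drop; pos3(id47) recv 72: fwd; pos4(id37) recv 47: fwd; pos5(id38) recv 37: drop; pos0(id82) recv 38: drop
Round 2: pos2(id72) recv 82: fwd; pos4(id37) recv 72: fwd; pos5(id38) recv 47: fwd
Round 3: pos3(id47) recv 82: fwd; pos5(id38) recv 72: fwd; pos0(id82) recv 47: drop
Round 4: pos4(id37) recv 82: fwd; pos0(id82) recv 72: drop
Round 5: pos5(id38) recv 82: fwd
Round 6: pos0(id82) recv 82: ELECTED
Message ID 47 originates at pos 3; dropped at pos 0 in round 3

Answer: 3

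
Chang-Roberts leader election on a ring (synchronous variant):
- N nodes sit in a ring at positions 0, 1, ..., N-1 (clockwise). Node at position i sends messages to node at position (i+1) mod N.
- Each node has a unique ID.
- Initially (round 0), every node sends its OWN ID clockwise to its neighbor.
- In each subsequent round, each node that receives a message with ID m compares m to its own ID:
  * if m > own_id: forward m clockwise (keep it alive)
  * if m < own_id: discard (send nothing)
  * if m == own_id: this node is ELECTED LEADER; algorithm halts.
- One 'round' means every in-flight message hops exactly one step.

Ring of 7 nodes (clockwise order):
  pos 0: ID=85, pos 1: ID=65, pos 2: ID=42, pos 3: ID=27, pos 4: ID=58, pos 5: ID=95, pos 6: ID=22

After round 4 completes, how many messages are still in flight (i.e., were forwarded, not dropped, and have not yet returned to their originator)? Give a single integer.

Answer: 2

Derivation:
Round 1: pos1(id65) recv 85: fwd; pos2(id42) recv 65: fwd; pos3(id27) recv 42: fwd; pos4(id58) recv 27: drop; pos5(id95) recv 58: drop; pos6(id22) recv 95: fwd; pos0(id85) recv 22: drop
Round 2: pos2(id42) recv 85: fwd; pos3(id27) recv 65: fwd; pos4(id58) recv 42: drop; pos0(id85) recv 95: fwd
Round 3: pos3(id27) recv 85: fwd; pos4(id58) recv 65: fwd; pos1(id65) recv 95: fwd
Round 4: pos4(id58) recv 85: fwd; pos5(id95) recv 65: drop; pos2(id42) recv 95: fwd
After round 4: 2 messages still in flight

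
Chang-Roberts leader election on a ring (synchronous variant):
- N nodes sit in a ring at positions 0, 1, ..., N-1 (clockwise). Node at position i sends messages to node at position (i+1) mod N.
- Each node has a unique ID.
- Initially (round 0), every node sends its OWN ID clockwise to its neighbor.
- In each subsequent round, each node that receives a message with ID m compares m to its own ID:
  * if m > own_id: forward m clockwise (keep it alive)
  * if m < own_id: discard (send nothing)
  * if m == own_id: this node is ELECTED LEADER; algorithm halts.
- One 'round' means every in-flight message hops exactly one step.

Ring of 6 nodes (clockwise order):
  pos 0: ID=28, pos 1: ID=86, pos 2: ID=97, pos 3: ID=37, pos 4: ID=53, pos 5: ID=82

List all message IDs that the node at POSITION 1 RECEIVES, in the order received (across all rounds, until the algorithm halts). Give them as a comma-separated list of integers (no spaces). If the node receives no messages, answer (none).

Round 1: pos1(id86) recv 28: drop; pos2(id97) recv 86: drop; pos3(id37) recv 97: fwd; pos4(id53) recv 37: drop; pos5(id82) recv 53: drop; pos0(id28) recv 82: fwd
Round 2: pos4(id53) recv 97: fwd; pos1(id86) recv 82: drop
Round 3: pos5(id82) recv 97: fwd
Round 4: pos0(id28) recv 97: fwd
Round 5: pos1(id86) recv 97: fwd
Round 6: pos2(id97) recv 97: ELECTED

Answer: 28,82,97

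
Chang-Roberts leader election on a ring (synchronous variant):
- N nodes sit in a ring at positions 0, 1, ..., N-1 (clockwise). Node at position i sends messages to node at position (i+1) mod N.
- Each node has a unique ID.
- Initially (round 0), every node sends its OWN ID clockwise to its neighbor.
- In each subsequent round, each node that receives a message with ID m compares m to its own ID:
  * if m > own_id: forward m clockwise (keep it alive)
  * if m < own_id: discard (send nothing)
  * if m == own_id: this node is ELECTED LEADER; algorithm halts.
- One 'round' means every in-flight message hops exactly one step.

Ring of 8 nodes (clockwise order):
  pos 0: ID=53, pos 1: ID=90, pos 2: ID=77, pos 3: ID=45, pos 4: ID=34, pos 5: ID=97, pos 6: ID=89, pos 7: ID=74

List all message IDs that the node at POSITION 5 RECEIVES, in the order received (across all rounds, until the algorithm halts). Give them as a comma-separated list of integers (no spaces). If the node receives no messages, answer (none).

Answer: 34,45,77,90,97

Derivation:
Round 1: pos1(id90) recv 53: drop; pos2(id77) recv 90: fwd; pos3(id45) recv 77: fwd; pos4(id34) recv 45: fwd; pos5(id97) recv 34: drop; pos6(id89) recv 97: fwd; pos7(id74) recv 89: fwd; pos0(id53) recv 74: fwd
Round 2: pos3(id45) recv 90: fwd; pos4(id34) recv 77: fwd; pos5(id97) recv 45: drop; pos7(id74) recv 97: fwd; pos0(id53) recv 89: fwd; pos1(id90) recv 74: drop
Round 3: pos4(id34) recv 90: fwd; pos5(id97) recv 77: drop; pos0(id53) recv 97: fwd; pos1(id90) recv 89: drop
Round 4: pos5(id97) recv 90: drop; pos1(id90) recv 97: fwd
Round 5: pos2(id77) recv 97: fwd
Round 6: pos3(id45) recv 97: fwd
Round 7: pos4(id34) recv 97: fwd
Round 8: pos5(id97) recv 97: ELECTED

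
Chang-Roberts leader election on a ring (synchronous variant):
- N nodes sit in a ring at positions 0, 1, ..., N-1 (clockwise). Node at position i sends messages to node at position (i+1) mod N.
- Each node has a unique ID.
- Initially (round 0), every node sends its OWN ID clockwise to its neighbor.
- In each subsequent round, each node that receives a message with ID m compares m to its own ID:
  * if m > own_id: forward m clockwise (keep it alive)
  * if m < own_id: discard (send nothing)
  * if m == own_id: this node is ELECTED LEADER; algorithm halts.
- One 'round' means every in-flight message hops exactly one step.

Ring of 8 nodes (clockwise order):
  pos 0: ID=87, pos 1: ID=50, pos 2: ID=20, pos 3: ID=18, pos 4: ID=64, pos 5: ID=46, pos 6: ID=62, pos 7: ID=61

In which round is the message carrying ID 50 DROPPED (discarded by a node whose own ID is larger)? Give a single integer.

Round 1: pos1(id50) recv 87: fwd; pos2(id20) recv 50: fwd; pos3(id18) recv 20: fwd; pos4(id64) recv 18: drop; pos5(id46) recv 64: fwd; pos6(id62) recv 46: drop; pos7(id61) recv 62: fwd; pos0(id87) recv 61: drop
Round 2: pos2(id20) recv 87: fwd; pos3(id18) recv 50: fwd; pos4(id64) recv 20: drop; pos6(id62) recv 64: fwd; pos0(id87) recv 62: drop
Round 3: pos3(id18) recv 87: fwd; pos4(id64) recv 50: drop; pos7(id61) recv 64: fwd
Round 4: pos4(id64) recv 87: fwd; pos0(id87) recv 64: drop
Round 5: pos5(id46) recv 87: fwd
Round 6: pos6(id62) recv 87: fwd
Round 7: pos7(id61) recv 87: fwd
Round 8: pos0(id87) recv 87: ELECTED
Message ID 50 originates at pos 1; dropped at pos 4 in round 3

Answer: 3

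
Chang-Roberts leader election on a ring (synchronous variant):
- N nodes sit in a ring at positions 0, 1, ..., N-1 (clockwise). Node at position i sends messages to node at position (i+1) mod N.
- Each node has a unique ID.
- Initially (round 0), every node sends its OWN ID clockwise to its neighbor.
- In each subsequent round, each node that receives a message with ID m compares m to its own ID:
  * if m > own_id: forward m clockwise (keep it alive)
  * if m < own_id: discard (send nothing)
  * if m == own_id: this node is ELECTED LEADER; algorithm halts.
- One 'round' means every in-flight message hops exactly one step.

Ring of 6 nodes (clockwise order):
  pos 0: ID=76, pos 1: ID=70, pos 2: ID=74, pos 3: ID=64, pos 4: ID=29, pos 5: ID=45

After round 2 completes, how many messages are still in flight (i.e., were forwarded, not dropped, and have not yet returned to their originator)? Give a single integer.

Round 1: pos1(id70) recv 76: fwd; pos2(id74) recv 70: drop; pos3(id64) recv 74: fwd; pos4(id29) recv 64: fwd; pos5(id45) recv 29: drop; pos0(id76) recv 45: drop
Round 2: pos2(id74) recv 76: fwd; pos4(id29) recv 74: fwd; pos5(id45) recv 64: fwd
After round 2: 3 messages still in flight

Answer: 3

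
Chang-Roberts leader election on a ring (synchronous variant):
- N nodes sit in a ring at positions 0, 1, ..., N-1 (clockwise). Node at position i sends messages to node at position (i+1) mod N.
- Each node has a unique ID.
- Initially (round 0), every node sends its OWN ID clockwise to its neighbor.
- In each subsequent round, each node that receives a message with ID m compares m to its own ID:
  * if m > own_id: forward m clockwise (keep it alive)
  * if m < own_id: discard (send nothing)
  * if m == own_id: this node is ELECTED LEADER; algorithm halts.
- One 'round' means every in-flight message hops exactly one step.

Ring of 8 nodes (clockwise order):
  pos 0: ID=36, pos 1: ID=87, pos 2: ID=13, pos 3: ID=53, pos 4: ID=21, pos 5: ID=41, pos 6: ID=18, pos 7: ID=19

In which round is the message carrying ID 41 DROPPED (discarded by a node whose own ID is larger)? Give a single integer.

Answer: 4

Derivation:
Round 1: pos1(id87) recv 36: drop; pos2(id13) recv 87: fwd; pos3(id53) recv 13: drop; pos4(id21) recv 53: fwd; pos5(id41) recv 21: drop; pos6(id18) recv 41: fwd; pos7(id19) recv 18: drop; pos0(id36) recv 19: drop
Round 2: pos3(id53) recv 87: fwd; pos5(id41) recv 53: fwd; pos7(id19) recv 41: fwd
Round 3: pos4(id21) recv 87: fwd; pos6(id18) recv 53: fwd; pos0(id36) recv 41: fwd
Round 4: pos5(id41) recv 87: fwd; pos7(id19) recv 53: fwd; pos1(id87) recv 41: drop
Round 5: pos6(id18) recv 87: fwd; pos0(id36) recv 53: fwd
Round 6: pos7(id19) recv 87: fwd; pos1(id87) recv 53: drop
Round 7: pos0(id36) recv 87: fwd
Round 8: pos1(id87) recv 87: ELECTED
Message ID 41 originates at pos 5; dropped at pos 1 in round 4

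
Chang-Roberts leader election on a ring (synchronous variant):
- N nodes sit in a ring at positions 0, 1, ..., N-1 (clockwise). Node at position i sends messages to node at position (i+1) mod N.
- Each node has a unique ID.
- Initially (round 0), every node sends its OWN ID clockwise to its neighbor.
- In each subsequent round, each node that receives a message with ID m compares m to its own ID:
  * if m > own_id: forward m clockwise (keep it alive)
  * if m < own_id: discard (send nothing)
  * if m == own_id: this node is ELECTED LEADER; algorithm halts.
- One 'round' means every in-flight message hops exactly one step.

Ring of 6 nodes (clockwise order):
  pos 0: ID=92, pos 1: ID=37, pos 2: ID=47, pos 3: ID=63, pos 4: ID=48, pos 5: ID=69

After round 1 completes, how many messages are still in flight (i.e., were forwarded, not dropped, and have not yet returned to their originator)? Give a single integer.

Round 1: pos1(id37) recv 92: fwd; pos2(id47) recv 37: drop; pos3(id63) recv 47: drop; pos4(id48) recv 63: fwd; pos5(id69) recv 48: drop; pos0(id92) recv 69: drop
After round 1: 2 messages still in flight

Answer: 2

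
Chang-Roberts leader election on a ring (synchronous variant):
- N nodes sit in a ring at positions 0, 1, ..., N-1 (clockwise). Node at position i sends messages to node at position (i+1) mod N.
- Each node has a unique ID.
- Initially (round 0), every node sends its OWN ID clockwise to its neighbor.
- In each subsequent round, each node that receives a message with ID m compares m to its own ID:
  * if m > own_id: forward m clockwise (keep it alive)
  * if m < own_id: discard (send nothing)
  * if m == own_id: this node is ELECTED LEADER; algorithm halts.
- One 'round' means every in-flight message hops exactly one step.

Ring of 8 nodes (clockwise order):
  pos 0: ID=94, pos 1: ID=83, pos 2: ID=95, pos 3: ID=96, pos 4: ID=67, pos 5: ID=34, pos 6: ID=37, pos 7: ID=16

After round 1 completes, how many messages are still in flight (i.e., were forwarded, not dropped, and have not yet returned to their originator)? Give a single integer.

Round 1: pos1(id83) recv 94: fwd; pos2(id95) recv 83: drop; pos3(id96) recv 95: drop; pos4(id67) recv 96: fwd; pos5(id34) recv 67: fwd; pos6(id37) recv 34: drop; pos7(id16) recv 37: fwd; pos0(id94) recv 16: drop
After round 1: 4 messages still in flight

Answer: 4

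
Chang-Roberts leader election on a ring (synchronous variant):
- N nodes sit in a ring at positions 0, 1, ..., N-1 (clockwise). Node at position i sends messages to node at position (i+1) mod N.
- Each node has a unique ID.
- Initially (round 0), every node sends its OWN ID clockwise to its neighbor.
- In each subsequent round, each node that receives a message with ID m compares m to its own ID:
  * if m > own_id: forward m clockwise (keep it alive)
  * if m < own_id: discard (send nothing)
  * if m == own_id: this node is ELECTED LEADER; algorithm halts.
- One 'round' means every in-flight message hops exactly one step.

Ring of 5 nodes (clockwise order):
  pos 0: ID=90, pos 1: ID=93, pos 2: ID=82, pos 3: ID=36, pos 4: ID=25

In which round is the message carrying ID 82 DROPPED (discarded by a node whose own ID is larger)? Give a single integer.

Round 1: pos1(id93) recv 90: drop; pos2(id82) recv 93: fwd; pos3(id36) recv 82: fwd; pos4(id25) recv 36: fwd; pos0(id90) recv 25: drop
Round 2: pos3(id36) recv 93: fwd; pos4(id25) recv 82: fwd; pos0(id90) recv 36: drop
Round 3: pos4(id25) recv 93: fwd; pos0(id90) recv 82: drop
Round 4: pos0(id90) recv 93: fwd
Round 5: pos1(id93) recv 93: ELECTED
Message ID 82 originates at pos 2; dropped at pos 0 in round 3

Answer: 3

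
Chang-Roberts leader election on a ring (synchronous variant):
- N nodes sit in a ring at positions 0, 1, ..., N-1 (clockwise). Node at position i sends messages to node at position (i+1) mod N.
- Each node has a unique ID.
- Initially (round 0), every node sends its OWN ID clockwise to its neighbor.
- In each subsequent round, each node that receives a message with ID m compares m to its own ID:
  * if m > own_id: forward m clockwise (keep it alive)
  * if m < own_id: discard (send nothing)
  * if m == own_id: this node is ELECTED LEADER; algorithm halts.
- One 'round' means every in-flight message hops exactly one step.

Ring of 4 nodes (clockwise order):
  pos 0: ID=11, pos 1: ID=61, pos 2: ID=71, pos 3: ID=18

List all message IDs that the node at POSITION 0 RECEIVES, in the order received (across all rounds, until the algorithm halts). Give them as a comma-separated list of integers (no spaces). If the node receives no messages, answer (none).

Round 1: pos1(id61) recv 11: drop; pos2(id71) recv 61: drop; pos3(id18) recv 71: fwd; pos0(id11) recv 18: fwd
Round 2: pos0(id11) recv 71: fwd; pos1(id61) recv 18: drop
Round 3: pos1(id61) recv 71: fwd
Round 4: pos2(id71) recv 71: ELECTED

Answer: 18,71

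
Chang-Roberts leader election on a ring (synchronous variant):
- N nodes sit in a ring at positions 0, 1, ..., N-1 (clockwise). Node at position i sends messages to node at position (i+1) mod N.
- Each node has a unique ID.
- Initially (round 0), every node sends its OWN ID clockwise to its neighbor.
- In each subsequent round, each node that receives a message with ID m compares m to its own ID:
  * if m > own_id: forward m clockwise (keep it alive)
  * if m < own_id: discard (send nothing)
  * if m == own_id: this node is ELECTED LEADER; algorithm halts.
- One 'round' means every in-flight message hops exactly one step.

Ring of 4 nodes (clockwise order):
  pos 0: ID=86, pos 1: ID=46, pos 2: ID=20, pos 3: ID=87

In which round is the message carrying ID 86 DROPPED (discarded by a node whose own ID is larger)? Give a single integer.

Answer: 3

Derivation:
Round 1: pos1(id46) recv 86: fwd; pos2(id20) recv 46: fwd; pos3(id87) recv 20: drop; pos0(id86) recv 87: fwd
Round 2: pos2(id20) recv 86: fwd; pos3(id87) recv 46: drop; pos1(id46) recv 87: fwd
Round 3: pos3(id87) recv 86: drop; pos2(id20) recv 87: fwd
Round 4: pos3(id87) recv 87: ELECTED
Message ID 86 originates at pos 0; dropped at pos 3 in round 3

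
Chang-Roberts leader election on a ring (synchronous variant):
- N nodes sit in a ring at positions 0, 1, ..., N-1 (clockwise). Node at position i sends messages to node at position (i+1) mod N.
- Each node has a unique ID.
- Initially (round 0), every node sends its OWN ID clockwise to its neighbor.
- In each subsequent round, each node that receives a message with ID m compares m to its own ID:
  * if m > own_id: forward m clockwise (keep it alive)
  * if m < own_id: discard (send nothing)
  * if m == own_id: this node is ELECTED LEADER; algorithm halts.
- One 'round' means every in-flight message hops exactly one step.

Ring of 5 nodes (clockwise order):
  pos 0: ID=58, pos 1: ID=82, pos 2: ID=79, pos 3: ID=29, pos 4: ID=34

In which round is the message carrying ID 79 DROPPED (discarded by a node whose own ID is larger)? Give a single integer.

Answer: 4

Derivation:
Round 1: pos1(id82) recv 58: drop; pos2(id79) recv 82: fwd; pos3(id29) recv 79: fwd; pos4(id34) recv 29: drop; pos0(id58) recv 34: drop
Round 2: pos3(id29) recv 82: fwd; pos4(id34) recv 79: fwd
Round 3: pos4(id34) recv 82: fwd; pos0(id58) recv 79: fwd
Round 4: pos0(id58) recv 82: fwd; pos1(id82) recv 79: drop
Round 5: pos1(id82) recv 82: ELECTED
Message ID 79 originates at pos 2; dropped at pos 1 in round 4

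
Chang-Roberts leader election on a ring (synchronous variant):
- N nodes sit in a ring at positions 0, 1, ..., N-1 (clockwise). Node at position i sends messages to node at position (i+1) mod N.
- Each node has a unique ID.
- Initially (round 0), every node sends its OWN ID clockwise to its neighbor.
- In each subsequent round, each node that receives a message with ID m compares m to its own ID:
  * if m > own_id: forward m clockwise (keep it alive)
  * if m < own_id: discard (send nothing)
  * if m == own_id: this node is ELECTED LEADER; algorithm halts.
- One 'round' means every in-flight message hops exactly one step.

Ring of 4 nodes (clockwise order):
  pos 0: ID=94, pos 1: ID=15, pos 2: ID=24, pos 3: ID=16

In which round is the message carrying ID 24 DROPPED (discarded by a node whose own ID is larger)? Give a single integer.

Round 1: pos1(id15) recv 94: fwd; pos2(id24) recv 15: drop; pos3(id16) recv 24: fwd; pos0(id94) recv 16: drop
Round 2: pos2(id24) recv 94: fwd; pos0(id94) recv 24: drop
Round 3: pos3(id16) recv 94: fwd
Round 4: pos0(id94) recv 94: ELECTED
Message ID 24 originates at pos 2; dropped at pos 0 in round 2

Answer: 2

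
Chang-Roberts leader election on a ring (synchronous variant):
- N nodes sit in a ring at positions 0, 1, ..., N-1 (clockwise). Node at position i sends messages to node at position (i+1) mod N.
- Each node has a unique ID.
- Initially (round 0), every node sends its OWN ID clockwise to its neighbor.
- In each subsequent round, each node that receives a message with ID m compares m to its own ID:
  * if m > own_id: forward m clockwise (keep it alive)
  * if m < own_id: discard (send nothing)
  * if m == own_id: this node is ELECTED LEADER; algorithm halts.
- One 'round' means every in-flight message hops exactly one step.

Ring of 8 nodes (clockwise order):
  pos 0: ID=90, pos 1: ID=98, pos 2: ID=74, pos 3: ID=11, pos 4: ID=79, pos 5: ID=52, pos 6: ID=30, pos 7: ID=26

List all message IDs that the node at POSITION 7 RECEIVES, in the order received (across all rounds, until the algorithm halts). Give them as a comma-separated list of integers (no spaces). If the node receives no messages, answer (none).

Answer: 30,52,79,98

Derivation:
Round 1: pos1(id98) recv 90: drop; pos2(id74) recv 98: fwd; pos3(id11) recv 74: fwd; pos4(id79) recv 11: drop; pos5(id52) recv 79: fwd; pos6(id30) recv 52: fwd; pos7(id26) recv 30: fwd; pos0(id90) recv 26: drop
Round 2: pos3(id11) recv 98: fwd; pos4(id79) recv 74: drop; pos6(id30) recv 79: fwd; pos7(id26) recv 52: fwd; pos0(id90) recv 30: drop
Round 3: pos4(id79) recv 98: fwd; pos7(id26) recv 79: fwd; pos0(id90) recv 52: drop
Round 4: pos5(id52) recv 98: fwd; pos0(id90) recv 79: drop
Round 5: pos6(id30) recv 98: fwd
Round 6: pos7(id26) recv 98: fwd
Round 7: pos0(id90) recv 98: fwd
Round 8: pos1(id98) recv 98: ELECTED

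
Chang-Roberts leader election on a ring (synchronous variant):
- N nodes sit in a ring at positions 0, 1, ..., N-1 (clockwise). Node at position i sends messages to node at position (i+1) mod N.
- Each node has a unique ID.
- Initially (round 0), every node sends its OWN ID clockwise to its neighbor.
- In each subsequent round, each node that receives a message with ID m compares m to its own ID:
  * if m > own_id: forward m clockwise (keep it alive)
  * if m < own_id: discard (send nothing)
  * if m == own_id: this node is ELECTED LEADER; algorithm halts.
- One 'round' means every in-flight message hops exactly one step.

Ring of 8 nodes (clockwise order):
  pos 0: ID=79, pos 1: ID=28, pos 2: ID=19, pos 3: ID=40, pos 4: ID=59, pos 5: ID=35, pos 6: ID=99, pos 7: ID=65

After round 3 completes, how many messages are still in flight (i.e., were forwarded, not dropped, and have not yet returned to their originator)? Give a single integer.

Answer: 2

Derivation:
Round 1: pos1(id28) recv 79: fwd; pos2(id19) recv 28: fwd; pos3(id40) recv 19: drop; pos4(id59) recv 40: drop; pos5(id35) recv 59: fwd; pos6(id99) recv 35: drop; pos7(id65) recv 99: fwd; pos0(id79) recv 65: drop
Round 2: pos2(id19) recv 79: fwd; pos3(id40) recv 28: drop; pos6(id99) recv 59: drop; pos0(id79) recv 99: fwd
Round 3: pos3(id40) recv 79: fwd; pos1(id28) recv 99: fwd
After round 3: 2 messages still in flight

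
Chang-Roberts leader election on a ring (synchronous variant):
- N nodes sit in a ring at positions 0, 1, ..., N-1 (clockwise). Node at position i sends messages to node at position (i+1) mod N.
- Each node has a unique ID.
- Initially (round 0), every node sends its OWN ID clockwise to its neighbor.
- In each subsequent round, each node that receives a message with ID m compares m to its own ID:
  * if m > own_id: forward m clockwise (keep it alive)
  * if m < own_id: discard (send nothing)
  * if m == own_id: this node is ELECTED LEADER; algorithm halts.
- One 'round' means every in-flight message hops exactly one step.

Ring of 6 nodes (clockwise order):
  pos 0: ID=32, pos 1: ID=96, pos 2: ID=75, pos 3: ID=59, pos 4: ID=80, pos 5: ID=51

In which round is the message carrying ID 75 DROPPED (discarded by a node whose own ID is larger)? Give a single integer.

Round 1: pos1(id96) recv 32: drop; pos2(id75) recv 96: fwd; pos3(id59) recv 75: fwd; pos4(id80) recv 59: drop; pos5(id51) recv 80: fwd; pos0(id32) recv 51: fwd
Round 2: pos3(id59) recv 96: fwd; pos4(id80) recv 75: drop; pos0(id32) recv 80: fwd; pos1(id96) recv 51: drop
Round 3: pos4(id80) recv 96: fwd; pos1(id96) recv 80: drop
Round 4: pos5(id51) recv 96: fwd
Round 5: pos0(id32) recv 96: fwd
Round 6: pos1(id96) recv 96: ELECTED
Message ID 75 originates at pos 2; dropped at pos 4 in round 2

Answer: 2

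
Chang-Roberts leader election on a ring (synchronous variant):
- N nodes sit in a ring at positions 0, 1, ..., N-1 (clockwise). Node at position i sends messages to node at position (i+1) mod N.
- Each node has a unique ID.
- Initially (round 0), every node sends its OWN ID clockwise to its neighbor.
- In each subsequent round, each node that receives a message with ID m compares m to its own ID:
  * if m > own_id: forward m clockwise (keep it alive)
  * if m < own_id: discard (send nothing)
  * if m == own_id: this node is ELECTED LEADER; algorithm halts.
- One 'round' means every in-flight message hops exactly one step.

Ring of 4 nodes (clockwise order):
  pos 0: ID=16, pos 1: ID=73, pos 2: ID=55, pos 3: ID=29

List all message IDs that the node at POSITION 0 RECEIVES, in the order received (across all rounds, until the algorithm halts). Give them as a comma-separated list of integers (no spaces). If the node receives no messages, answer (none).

Answer: 29,55,73

Derivation:
Round 1: pos1(id73) recv 16: drop; pos2(id55) recv 73: fwd; pos3(id29) recv 55: fwd; pos0(id16) recv 29: fwd
Round 2: pos3(id29) recv 73: fwd; pos0(id16) recv 55: fwd; pos1(id73) recv 29: drop
Round 3: pos0(id16) recv 73: fwd; pos1(id73) recv 55: drop
Round 4: pos1(id73) recv 73: ELECTED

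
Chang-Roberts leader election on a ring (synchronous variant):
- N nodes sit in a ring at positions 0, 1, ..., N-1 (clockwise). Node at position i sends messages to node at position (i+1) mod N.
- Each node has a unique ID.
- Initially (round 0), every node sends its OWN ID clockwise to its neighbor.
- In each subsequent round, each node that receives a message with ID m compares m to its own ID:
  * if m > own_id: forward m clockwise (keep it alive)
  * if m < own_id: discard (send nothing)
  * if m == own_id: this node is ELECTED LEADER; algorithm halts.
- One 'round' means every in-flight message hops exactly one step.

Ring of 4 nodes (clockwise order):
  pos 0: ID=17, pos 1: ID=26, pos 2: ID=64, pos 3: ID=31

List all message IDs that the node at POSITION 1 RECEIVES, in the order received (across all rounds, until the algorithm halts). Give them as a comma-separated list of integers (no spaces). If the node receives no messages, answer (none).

Answer: 17,31,64

Derivation:
Round 1: pos1(id26) recv 17: drop; pos2(id64) recv 26: drop; pos3(id31) recv 64: fwd; pos0(id17) recv 31: fwd
Round 2: pos0(id17) recv 64: fwd; pos1(id26) recv 31: fwd
Round 3: pos1(id26) recv 64: fwd; pos2(id64) recv 31: drop
Round 4: pos2(id64) recv 64: ELECTED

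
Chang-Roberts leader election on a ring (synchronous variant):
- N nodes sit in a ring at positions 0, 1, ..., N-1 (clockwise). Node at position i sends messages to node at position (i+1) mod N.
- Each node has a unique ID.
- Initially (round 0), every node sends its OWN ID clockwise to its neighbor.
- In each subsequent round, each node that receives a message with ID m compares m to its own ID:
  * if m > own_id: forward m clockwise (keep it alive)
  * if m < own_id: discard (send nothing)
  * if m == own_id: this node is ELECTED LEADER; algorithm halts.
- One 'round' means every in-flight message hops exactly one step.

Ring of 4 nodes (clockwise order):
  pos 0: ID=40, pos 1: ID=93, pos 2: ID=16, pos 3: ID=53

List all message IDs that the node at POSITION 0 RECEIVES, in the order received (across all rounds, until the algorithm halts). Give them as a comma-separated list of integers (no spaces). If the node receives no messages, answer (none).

Round 1: pos1(id93) recv 40: drop; pos2(id16) recv 93: fwd; pos3(id53) recv 16: drop; pos0(id40) recv 53: fwd
Round 2: pos3(id53) recv 93: fwd; pos1(id93) recv 53: drop
Round 3: pos0(id40) recv 93: fwd
Round 4: pos1(id93) recv 93: ELECTED

Answer: 53,93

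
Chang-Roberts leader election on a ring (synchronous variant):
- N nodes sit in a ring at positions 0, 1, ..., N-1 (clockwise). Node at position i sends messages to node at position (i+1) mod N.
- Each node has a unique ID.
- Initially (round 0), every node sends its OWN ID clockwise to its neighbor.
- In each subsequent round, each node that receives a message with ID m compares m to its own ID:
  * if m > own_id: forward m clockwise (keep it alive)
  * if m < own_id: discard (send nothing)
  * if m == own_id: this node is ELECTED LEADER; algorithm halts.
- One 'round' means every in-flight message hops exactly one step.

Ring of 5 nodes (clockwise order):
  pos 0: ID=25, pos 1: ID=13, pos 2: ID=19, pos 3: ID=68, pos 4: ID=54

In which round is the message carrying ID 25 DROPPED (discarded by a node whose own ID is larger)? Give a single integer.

Answer: 3

Derivation:
Round 1: pos1(id13) recv 25: fwd; pos2(id19) recv 13: drop; pos3(id68) recv 19: drop; pos4(id54) recv 68: fwd; pos0(id25) recv 54: fwd
Round 2: pos2(id19) recv 25: fwd; pos0(id25) recv 68: fwd; pos1(id13) recv 54: fwd
Round 3: pos3(id68) recv 25: drop; pos1(id13) recv 68: fwd; pos2(id19) recv 54: fwd
Round 4: pos2(id19) recv 68: fwd; pos3(id68) recv 54: drop
Round 5: pos3(id68) recv 68: ELECTED
Message ID 25 originates at pos 0; dropped at pos 3 in round 3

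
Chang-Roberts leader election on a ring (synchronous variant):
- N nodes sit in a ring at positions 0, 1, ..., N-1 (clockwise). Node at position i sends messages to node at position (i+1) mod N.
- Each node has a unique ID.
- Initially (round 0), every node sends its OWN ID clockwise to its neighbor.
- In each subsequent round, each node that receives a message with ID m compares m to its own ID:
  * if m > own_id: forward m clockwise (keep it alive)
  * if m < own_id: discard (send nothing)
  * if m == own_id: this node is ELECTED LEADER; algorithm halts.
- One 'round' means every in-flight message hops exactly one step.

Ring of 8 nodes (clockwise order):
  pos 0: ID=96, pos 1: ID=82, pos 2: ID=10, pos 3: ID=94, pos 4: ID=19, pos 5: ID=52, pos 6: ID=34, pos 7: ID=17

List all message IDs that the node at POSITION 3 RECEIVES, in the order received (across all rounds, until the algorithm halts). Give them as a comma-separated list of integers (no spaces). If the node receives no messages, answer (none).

Round 1: pos1(id82) recv 96: fwd; pos2(id10) recv 82: fwd; pos3(id94) recv 10: drop; pos4(id19) recv 94: fwd; pos5(id52) recv 19: drop; pos6(id34) recv 52: fwd; pos7(id17) recv 34: fwd; pos0(id96) recv 17: drop
Round 2: pos2(id10) recv 96: fwd; pos3(id94) recv 82: drop; pos5(id52) recv 94: fwd; pos7(id17) recv 52: fwd; pos0(id96) recv 34: drop
Round 3: pos3(id94) recv 96: fwd; pos6(id34) recv 94: fwd; pos0(id96) recv 52: drop
Round 4: pos4(id19) recv 96: fwd; pos7(id17) recv 94: fwd
Round 5: pos5(id52) recv 96: fwd; pos0(id96) recv 94: drop
Round 6: pos6(id34) recv 96: fwd
Round 7: pos7(id17) recv 96: fwd
Round 8: pos0(id96) recv 96: ELECTED

Answer: 10,82,96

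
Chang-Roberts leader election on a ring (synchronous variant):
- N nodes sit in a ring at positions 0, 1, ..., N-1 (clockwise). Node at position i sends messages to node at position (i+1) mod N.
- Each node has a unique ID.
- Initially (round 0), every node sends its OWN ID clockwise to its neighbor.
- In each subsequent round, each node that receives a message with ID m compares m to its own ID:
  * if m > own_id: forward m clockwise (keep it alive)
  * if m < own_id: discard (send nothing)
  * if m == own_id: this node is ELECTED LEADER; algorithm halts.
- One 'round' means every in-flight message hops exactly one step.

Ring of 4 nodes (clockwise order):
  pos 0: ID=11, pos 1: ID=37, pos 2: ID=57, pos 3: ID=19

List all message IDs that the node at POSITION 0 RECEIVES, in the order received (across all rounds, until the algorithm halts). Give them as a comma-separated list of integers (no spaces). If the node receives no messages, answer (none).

Answer: 19,57

Derivation:
Round 1: pos1(id37) recv 11: drop; pos2(id57) recv 37: drop; pos3(id19) recv 57: fwd; pos0(id11) recv 19: fwd
Round 2: pos0(id11) recv 57: fwd; pos1(id37) recv 19: drop
Round 3: pos1(id37) recv 57: fwd
Round 4: pos2(id57) recv 57: ELECTED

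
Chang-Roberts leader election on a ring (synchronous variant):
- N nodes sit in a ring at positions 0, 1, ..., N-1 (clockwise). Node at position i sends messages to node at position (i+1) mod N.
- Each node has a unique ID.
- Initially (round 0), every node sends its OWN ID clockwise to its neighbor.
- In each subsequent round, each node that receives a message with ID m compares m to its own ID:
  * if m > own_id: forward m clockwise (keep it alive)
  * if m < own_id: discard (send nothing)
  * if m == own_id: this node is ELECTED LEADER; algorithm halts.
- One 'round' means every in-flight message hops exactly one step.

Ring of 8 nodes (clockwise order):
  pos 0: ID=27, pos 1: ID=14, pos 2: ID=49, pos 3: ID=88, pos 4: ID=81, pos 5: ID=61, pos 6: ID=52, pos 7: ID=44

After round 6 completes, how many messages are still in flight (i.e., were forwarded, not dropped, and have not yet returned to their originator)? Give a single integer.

Round 1: pos1(id14) recv 27: fwd; pos2(id49) recv 14: drop; pos3(id88) recv 49: drop; pos4(id81) recv 88: fwd; pos5(id61) recv 81: fwd; pos6(id52) recv 61: fwd; pos7(id44) recv 52: fwd; pos0(id27) recv 44: fwd
Round 2: pos2(id49) recv 27: drop; pos5(id61) recv 88: fwd; pos6(id52) recv 81: fwd; pos7(id44) recv 61: fwd; pos0(id27) recv 52: fwd; pos1(id14) recv 44: fwd
Round 3: pos6(id52) recv 88: fwd; pos7(id44) recv 81: fwd; pos0(id27) recv 61: fwd; pos1(id14) recv 52: fwd; pos2(id49) recv 44: drop
Round 4: pos7(id44) recv 88: fwd; pos0(id27) recv 81: fwd; pos1(id14) recv 61: fwd; pos2(id49) recv 52: fwd
Round 5: pos0(id27) recv 88: fwd; pos1(id14) recv 81: fwd; pos2(id49) recv 61: fwd; pos3(id88) recv 52: drop
Round 6: pos1(id14) recv 88: fwd; pos2(id49) recv 81: fwd; pos3(id88) recv 61: drop
After round 6: 2 messages still in flight

Answer: 2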